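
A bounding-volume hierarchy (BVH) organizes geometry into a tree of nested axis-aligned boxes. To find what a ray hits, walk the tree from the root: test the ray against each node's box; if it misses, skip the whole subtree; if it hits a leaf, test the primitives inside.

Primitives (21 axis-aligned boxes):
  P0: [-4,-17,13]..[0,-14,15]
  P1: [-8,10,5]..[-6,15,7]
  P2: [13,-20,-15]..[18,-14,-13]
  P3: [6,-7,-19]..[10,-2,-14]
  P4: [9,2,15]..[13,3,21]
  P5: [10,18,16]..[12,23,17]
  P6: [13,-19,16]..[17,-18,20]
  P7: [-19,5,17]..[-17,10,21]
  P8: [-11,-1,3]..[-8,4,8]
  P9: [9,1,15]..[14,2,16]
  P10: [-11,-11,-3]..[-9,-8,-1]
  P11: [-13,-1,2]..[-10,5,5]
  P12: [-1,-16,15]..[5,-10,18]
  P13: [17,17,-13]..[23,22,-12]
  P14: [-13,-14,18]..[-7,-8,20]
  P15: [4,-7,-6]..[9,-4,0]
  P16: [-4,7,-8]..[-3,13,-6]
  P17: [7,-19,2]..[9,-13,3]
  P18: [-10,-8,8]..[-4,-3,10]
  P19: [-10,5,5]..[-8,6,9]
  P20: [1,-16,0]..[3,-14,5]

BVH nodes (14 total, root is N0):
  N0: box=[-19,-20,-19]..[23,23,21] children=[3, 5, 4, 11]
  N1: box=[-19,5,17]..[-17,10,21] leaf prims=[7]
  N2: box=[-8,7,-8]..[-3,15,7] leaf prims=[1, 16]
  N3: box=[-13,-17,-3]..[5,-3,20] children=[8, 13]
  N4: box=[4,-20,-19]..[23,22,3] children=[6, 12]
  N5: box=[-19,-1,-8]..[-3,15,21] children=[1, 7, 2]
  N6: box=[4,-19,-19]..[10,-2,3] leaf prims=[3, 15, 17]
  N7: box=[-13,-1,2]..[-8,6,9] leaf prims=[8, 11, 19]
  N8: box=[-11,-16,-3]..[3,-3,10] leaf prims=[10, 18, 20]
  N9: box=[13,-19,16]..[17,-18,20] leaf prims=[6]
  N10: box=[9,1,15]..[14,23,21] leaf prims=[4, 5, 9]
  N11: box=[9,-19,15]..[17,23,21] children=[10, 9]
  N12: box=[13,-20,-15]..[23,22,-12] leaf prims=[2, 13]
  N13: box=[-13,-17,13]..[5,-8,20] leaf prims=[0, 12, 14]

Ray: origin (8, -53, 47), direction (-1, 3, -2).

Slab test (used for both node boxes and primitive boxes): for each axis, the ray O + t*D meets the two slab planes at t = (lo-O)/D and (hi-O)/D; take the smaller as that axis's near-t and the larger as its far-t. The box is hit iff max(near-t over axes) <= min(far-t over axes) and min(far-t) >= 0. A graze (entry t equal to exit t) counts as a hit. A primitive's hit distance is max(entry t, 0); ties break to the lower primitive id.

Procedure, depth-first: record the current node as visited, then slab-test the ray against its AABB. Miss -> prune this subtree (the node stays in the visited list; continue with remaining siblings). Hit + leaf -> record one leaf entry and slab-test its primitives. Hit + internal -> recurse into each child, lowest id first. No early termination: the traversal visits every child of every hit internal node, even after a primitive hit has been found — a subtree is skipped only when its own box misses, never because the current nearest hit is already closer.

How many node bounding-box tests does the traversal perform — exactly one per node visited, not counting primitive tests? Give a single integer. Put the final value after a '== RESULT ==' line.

Trace the traversal:
N0 x:[-15,27] y:[11,76/3] z:[13,33] -> hit [13,76/3], descend [3, 4, 5, 11]
  N3 x:[3,21] y:[12,50/3] z:[27/2,25] -> hit [27/2,50/3], descend [8, 13]
    N8 x:[5,19] y:[37/3,50/3] z:[37/2,25] -> miss, prune
    N13 x:[3,21] y:[12,15] z:[27/2,17] -> hit [27/2,15] leaf, test {P0(miss), P12(miss), P14(miss)}
  N4 x:[-15,4] y:[11,25] z:[22,33] -> miss, prune
  N5 x:[11,27] y:[52/3,68/3] z:[13,55/2] -> hit [52/3,68/3], descend [1, 2, 7]
    N1 x:[25,27] y:[58/3,21] z:[13,15] -> miss, prune
    N2 x:[11,16] y:[20,68/3] z:[20,55/2] -> miss, prune
    N7 x:[16,21] y:[52/3,59/3] z:[19,45/2] -> hit [19,59/3] leaf, test {P8(miss), P11(miss), P19(miss)}
  N11 x:[-9,-1] y:[34/3,76/3] z:[13,16] -> miss, prune

Summary -> nodes [0, 3, 8, 13, 4, 5, 1, 2, 7, 11]; box-tests=10; leaf-entries=2; first=miss

== RESULT ==
10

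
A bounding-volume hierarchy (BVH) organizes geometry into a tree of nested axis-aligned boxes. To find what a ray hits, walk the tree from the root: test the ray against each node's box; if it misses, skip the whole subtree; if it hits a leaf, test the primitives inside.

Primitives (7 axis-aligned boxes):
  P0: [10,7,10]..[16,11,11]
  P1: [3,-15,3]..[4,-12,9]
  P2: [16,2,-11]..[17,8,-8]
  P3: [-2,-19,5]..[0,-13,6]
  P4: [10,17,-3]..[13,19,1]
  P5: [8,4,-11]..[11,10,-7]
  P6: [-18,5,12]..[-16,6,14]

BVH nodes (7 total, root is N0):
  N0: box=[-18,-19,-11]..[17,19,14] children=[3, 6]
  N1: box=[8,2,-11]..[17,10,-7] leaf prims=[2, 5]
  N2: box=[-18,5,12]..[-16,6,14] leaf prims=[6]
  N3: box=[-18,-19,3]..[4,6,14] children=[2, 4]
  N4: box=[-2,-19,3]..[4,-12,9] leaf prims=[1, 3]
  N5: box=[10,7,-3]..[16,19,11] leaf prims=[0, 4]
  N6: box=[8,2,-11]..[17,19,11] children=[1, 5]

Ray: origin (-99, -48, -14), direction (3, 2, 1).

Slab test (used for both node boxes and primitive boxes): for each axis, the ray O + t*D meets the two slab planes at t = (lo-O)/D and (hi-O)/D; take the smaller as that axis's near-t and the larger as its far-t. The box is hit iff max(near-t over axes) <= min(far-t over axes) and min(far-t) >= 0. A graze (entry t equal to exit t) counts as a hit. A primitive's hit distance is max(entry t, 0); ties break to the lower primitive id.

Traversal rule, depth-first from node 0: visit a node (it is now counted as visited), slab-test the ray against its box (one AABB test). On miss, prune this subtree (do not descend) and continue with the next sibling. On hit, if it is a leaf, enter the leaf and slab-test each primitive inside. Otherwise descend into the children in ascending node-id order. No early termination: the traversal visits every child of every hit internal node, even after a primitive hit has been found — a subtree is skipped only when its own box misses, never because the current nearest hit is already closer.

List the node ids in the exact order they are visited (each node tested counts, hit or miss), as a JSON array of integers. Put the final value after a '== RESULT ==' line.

Walk:
N0 x:[27,116/3] y:[29/2,67/2] z:[3,28] -> hit [27,28], descend [3, 6]
  N3 x:[27,103/3] y:[29/2,27] z:[17,28] -> hit [27,27], descend [2, 4]
    N2 x:[27,83/3] y:[53/2,27] z:[26,28] -> hit [27,27] leaf, test {P6@t=27}
    N4 x:[97/3,103/3] y:[29/2,18] z:[17,23] -> miss, prune
  N6 x:[107/3,116/3] y:[25,67/2] z:[3,25] -> miss, prune

5 AABB tests over nodes [0, 3, 2, 4, 6]; 1 leaf entered; closest P6.

== RESULT ==
[0, 3, 2, 4, 6]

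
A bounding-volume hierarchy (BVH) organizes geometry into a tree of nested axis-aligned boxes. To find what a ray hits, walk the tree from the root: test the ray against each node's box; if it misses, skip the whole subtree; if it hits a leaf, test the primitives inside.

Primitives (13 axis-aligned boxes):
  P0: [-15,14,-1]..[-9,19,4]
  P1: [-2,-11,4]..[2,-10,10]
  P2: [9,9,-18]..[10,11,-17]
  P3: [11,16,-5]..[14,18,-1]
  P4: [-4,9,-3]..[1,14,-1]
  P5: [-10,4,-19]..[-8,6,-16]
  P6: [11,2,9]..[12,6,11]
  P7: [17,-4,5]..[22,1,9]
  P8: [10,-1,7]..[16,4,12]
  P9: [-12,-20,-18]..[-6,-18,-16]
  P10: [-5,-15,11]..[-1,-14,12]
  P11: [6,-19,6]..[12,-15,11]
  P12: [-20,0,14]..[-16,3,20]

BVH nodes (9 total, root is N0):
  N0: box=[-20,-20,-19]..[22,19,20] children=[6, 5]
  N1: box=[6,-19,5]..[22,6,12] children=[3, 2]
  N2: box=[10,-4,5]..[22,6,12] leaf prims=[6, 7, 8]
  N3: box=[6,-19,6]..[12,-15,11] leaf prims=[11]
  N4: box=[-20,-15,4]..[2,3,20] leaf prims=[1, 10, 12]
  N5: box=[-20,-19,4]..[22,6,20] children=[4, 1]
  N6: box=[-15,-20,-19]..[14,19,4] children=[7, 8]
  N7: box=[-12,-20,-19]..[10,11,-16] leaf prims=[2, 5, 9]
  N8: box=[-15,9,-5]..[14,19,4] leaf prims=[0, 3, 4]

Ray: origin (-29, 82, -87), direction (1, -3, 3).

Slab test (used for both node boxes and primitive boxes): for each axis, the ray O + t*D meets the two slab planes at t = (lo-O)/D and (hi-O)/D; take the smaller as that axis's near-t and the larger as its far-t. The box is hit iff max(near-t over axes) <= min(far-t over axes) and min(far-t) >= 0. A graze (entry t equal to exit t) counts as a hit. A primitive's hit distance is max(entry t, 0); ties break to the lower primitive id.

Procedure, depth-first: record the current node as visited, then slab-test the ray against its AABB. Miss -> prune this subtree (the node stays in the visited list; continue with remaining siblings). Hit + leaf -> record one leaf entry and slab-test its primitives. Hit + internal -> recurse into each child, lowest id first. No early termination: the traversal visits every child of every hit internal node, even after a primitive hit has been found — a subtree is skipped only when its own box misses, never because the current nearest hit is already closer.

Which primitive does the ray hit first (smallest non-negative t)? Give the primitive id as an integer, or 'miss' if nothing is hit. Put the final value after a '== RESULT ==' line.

Trace the traversal:
N0 x:[9,51] y:[21,34] z:[68/3,107/3] -> hit [68/3,34], descend [5, 6]
  N5 x:[9,51] y:[76/3,101/3] z:[91/3,107/3] -> hit [91/3,101/3], descend [1, 4]
    N1 x:[35,51] y:[76/3,101/3] z:[92/3,33] -> miss, prune
    N4 x:[9,31] y:[79/3,97/3] z:[91/3,107/3] -> hit [91/3,31] leaf, test {P1@t=92/3, P10(miss), P12(miss)}
  N6 x:[14,43] y:[21,34] z:[68/3,91/3] -> hit [68/3,91/3], descend [7, 8]
    N7 x:[17,39] y:[71/3,34] z:[68/3,71/3] -> hit [71/3,71/3] leaf, test {P2(miss), P5(miss), P9(miss)}
    N8 x:[14,43] y:[21,73/3] z:[82/3,91/3] -> miss, prune

Summary -> nodes [0, 5, 1, 4, 6, 7, 8]; box-tests=7; leaf-entries=2; first=P1

== RESULT ==
1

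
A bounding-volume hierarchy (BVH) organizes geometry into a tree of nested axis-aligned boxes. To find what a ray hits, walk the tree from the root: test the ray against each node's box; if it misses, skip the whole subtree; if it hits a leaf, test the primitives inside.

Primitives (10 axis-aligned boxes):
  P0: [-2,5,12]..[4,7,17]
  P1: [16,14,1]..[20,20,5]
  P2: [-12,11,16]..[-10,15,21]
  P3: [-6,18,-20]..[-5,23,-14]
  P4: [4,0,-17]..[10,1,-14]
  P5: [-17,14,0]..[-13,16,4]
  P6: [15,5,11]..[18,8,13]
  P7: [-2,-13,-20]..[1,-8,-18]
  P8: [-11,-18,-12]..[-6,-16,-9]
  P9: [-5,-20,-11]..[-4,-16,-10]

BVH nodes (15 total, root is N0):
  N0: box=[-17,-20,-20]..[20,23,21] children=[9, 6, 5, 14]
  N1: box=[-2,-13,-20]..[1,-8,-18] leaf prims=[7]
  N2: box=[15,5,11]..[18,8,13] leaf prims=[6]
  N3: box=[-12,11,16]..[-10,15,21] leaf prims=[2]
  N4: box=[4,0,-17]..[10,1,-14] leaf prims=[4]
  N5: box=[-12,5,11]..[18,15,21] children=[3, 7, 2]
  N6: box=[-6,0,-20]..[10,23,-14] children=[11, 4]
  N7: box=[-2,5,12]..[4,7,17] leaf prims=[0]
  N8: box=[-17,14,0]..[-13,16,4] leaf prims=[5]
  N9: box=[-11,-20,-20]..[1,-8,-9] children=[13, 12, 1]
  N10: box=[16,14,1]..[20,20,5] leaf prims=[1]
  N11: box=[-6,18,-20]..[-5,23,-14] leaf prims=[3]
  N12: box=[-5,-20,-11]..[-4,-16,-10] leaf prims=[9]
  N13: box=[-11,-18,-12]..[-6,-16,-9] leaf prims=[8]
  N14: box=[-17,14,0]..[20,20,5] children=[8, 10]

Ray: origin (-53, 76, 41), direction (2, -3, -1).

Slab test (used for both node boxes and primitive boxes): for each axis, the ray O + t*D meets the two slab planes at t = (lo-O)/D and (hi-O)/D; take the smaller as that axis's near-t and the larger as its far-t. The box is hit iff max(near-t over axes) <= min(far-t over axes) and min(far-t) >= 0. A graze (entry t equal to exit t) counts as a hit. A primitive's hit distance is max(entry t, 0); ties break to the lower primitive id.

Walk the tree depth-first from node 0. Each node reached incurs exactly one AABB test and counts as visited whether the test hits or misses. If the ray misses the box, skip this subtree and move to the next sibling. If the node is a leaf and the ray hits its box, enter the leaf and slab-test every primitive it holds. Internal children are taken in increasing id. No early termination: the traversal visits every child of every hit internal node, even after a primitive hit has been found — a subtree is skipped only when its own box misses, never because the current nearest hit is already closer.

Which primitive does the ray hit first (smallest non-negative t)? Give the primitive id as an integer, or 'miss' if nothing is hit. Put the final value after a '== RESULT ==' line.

Walk:
N0 x:[18,73/2] y:[53/3,32] z:[20,61] -> hit [20,32], descend [5, 6, 9, 14]
  N5 x:[41/2,71/2] y:[61/3,71/3] z:[20,30] -> hit [41/2,71/3], descend [2, 3, 7]
    N2 x:[34,71/2] y:[68/3,71/3] z:[28,30] -> miss, prune
    N3 x:[41/2,43/2] y:[61/3,65/3] z:[20,25] -> hit [41/2,43/2] leaf, test {P2@t=41/2}
    N7 x:[51/2,57/2] y:[23,71/3] z:[24,29] -> miss, prune
  N6 x:[47/2,63/2] y:[53/3,76/3] z:[55,61] -> miss, prune
  N9 x:[21,27] y:[28,32] z:[50,61] -> miss, prune
  N14 x:[18,73/2] y:[56/3,62/3] z:[36,41] -> miss, prune

Visited [0, 5, 2, 3, 7, 6, 9, 14]. Tests: 8 box, 1 leaf. Nearest: P2.

== RESULT ==
2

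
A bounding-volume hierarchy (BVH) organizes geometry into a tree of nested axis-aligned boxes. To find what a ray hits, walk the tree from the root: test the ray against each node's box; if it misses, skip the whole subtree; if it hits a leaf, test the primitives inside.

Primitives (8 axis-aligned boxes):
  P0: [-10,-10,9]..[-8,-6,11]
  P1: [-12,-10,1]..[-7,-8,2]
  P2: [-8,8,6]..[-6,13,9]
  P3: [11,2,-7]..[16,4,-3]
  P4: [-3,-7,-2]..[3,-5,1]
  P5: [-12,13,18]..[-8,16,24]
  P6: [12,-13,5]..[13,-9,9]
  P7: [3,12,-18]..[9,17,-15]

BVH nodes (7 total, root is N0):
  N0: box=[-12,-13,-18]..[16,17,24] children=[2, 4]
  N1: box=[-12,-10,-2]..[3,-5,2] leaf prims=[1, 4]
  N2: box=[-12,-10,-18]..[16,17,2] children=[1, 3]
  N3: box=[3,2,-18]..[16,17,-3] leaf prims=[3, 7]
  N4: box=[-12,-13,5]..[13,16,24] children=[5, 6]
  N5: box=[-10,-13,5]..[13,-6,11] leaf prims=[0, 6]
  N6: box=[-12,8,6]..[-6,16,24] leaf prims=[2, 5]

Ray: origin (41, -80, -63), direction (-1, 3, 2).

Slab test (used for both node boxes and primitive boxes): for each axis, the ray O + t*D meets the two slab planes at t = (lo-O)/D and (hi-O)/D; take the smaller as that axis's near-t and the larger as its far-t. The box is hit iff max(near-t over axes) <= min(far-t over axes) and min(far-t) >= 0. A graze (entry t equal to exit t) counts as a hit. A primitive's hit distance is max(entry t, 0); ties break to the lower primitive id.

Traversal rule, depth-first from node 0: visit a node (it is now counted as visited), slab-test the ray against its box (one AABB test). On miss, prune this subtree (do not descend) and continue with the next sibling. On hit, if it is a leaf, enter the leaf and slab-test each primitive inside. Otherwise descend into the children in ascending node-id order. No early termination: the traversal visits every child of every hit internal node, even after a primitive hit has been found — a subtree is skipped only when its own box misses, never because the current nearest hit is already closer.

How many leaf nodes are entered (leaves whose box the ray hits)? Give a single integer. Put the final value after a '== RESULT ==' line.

Traverse from the root:
N0 x:[25,53] y:[67/3,97/3] z:[45/2,87/2] -> hit [25,97/3], descend [2, 4]
  N2 x:[25,53] y:[70/3,97/3] z:[45/2,65/2] -> hit [25,97/3], descend [1, 3]
    N1 x:[38,53] y:[70/3,25] z:[61/2,65/2] -> miss, prune
    N3 x:[25,38] y:[82/3,97/3] z:[45/2,30] -> hit [82/3,30] leaf, test {P3@t=28, P7(miss)}
  N4 x:[28,53] y:[67/3,32] z:[34,87/2] -> miss, prune

Summary -> nodes [0, 2, 1, 3, 4]; box-tests=5; leaf-entries=1; first=P3

== RESULT ==
1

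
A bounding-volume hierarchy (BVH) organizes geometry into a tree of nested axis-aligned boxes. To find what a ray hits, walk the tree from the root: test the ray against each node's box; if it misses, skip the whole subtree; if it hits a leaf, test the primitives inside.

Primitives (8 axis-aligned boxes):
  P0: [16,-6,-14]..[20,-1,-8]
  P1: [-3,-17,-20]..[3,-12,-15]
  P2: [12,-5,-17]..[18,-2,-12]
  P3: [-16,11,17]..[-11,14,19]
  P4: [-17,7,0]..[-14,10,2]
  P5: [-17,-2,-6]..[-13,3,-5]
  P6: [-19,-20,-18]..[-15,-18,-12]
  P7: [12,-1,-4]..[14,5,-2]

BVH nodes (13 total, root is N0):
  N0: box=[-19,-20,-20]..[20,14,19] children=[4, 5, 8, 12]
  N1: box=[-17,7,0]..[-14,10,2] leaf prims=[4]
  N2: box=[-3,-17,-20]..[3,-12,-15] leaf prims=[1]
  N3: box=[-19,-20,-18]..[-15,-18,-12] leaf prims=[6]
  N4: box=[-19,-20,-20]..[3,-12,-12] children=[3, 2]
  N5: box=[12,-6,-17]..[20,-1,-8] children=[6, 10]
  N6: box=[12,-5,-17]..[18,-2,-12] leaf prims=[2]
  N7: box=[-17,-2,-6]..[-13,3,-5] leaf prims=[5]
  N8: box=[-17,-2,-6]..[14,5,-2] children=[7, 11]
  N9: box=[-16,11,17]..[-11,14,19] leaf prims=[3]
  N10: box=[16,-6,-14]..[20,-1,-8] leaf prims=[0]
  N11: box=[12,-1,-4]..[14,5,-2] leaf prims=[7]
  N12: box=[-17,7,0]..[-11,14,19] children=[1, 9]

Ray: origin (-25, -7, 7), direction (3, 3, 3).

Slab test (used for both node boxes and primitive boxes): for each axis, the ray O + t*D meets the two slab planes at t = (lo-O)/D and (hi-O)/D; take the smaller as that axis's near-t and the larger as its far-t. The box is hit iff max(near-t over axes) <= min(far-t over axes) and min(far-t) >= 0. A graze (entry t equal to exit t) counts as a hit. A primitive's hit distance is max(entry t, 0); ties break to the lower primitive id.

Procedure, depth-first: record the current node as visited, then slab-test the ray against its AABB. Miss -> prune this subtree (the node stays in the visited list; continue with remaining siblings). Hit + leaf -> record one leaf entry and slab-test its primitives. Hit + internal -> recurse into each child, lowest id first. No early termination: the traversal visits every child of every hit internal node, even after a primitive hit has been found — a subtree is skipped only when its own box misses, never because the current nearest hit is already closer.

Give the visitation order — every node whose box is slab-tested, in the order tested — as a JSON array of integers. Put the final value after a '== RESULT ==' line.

Walk:
N0 x:[2,15] y:[-13/3,7] z:[-9,4] -> hit [2,4], descend [4, 5, 8, 12]
  N4 x:[2,28/3] y:[-13/3,-5/3] z:[-9,-19/3] -> miss, prune
  N5 x:[37/3,15] y:[1/3,2] z:[-8,-5] -> miss, prune
  N8 x:[8/3,13] y:[5/3,4] z:[-13/3,-3] -> miss, prune
  N12 x:[8/3,14/3] y:[14/3,7] z:[-7/3,4] -> miss, prune

5 AABB tests over nodes [0, 4, 5, 8, 12]; 0 leaves entered; closest miss.

== RESULT ==
[0, 4, 5, 8, 12]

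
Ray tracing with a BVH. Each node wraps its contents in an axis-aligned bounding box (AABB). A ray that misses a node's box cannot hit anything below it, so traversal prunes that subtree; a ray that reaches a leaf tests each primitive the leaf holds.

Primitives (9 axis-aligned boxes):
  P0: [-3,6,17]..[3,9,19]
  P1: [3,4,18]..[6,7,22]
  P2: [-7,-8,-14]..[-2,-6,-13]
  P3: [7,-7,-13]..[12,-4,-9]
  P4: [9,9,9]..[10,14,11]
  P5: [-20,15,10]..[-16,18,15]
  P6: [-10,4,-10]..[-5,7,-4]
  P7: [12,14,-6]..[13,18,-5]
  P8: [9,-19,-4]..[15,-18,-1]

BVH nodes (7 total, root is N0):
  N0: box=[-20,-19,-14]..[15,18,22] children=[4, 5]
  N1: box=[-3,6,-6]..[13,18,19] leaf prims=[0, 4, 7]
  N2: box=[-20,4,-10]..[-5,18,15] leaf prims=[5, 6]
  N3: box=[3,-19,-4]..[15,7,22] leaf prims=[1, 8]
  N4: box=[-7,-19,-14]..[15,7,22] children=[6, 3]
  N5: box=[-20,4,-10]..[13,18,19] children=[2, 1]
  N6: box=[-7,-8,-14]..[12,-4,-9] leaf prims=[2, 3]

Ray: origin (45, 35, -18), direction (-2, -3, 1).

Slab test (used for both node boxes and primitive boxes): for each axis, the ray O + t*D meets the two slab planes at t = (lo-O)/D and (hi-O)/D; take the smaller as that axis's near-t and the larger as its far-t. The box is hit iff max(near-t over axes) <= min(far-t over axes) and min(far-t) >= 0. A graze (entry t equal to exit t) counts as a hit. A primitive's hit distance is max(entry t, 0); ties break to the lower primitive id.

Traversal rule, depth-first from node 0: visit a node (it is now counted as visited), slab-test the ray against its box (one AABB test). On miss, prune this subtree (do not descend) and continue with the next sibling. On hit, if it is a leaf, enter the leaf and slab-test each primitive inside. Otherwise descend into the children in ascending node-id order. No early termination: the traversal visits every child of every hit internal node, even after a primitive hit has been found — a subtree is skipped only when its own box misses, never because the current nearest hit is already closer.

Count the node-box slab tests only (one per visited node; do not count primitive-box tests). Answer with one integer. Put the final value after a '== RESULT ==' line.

Traverse from the root:
N0 x:[15,65/2] y:[17/3,18] z:[4,40] -> hit [15,18], descend [4, 5]
  N4 x:[15,26] y:[28/3,18] z:[4,40] -> hit [15,18], descend [3, 6]
    N3 x:[15,21] y:[28/3,18] z:[14,40] -> hit [15,18] leaf, test {P1(miss), P8(miss)}
    N6 x:[33/2,26] y:[13,43/3] z:[4,9] -> miss, prune
  N5 x:[16,65/2] y:[17/3,31/3] z:[8,37] -> miss, prune

Summary -> nodes [0, 4, 3, 6, 5]; box-tests=5; leaf-entries=1; first=miss

== RESULT ==
5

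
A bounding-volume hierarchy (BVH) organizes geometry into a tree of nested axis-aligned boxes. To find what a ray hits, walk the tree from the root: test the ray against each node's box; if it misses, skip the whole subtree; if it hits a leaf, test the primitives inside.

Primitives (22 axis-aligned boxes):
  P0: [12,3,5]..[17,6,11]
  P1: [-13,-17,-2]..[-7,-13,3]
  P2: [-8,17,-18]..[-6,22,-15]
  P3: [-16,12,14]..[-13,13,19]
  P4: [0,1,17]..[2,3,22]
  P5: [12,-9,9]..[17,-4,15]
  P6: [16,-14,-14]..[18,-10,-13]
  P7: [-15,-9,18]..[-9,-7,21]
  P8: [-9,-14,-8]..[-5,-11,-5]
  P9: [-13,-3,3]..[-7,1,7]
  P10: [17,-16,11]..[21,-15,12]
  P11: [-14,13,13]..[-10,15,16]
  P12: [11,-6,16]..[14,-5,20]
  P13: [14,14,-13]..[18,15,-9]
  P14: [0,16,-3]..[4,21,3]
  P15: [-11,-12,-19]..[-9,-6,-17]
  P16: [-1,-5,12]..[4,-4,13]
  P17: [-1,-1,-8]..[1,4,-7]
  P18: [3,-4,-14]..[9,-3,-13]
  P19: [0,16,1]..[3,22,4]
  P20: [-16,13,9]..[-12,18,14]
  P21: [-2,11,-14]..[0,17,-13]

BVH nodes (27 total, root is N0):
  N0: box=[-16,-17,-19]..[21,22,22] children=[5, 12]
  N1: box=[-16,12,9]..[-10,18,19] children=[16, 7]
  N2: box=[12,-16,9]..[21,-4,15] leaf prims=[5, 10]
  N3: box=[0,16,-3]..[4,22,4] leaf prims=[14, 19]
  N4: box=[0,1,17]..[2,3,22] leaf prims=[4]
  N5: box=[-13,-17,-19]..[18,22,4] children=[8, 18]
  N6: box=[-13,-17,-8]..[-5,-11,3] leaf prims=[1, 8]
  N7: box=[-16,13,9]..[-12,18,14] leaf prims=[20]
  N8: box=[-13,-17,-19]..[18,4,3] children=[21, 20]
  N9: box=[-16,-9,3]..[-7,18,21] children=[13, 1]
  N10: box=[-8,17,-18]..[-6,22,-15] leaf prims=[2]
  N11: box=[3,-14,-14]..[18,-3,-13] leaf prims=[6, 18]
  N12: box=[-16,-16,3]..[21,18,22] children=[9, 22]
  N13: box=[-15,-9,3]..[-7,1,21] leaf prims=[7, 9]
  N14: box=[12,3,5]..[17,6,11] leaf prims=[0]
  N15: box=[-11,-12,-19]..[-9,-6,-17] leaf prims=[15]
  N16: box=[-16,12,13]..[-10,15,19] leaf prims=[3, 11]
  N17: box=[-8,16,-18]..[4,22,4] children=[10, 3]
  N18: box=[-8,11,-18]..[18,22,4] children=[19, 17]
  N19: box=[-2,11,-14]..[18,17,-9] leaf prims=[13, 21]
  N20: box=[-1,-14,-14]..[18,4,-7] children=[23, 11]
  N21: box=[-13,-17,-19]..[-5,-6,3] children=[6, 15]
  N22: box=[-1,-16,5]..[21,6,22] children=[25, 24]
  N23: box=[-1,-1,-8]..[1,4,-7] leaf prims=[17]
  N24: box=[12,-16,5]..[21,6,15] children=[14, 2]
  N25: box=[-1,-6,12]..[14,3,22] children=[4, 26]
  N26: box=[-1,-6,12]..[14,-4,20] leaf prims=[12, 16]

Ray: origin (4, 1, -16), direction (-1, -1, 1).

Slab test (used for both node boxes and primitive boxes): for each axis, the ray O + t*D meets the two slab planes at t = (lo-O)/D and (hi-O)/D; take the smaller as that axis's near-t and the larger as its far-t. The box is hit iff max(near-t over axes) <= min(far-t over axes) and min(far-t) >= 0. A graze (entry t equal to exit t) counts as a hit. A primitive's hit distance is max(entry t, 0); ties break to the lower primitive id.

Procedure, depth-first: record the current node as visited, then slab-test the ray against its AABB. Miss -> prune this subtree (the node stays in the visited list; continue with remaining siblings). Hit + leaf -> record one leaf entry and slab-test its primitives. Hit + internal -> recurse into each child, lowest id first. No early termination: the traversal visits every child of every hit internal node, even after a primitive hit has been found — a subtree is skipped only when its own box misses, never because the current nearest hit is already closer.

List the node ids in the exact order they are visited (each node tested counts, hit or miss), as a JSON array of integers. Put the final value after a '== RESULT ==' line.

Traverse from the root:
N0 x:[-17,20] y:[-21,18] z:[-3,38] -> hit [-3,18], descend [5, 12]
  N5 x:[-14,17] y:[-21,18] z:[-3,20] -> hit [-3,17], descend [8, 18]
    N8 x:[-14,17] y:[-3,18] z:[-3,19] -> hit [-3,17], descend [20, 21]
      N20 x:[-14,5] y:[-3,15] z:[2,9] -> hit [2,5], descend [11, 23]
        N11 x:[-14,1] y:[4,15] z:[2,3] -> miss, prune
        N23 x:[3,5] y:[-3,2] z:[8,9] -> miss, prune
      N21 x:[9,17] y:[7,18] z:[-3,19] -> hit [9,17], descend [6, 15]
        N6 x:[9,17] y:[12,18] z:[8,19] -> hit [12,17] leaf, test {P1@t=14, P8(miss)}
        N15 x:[13,15] y:[7,13] z:[-3,-1] -> miss, prune
    N18 x:[-14,12] y:[-21,-10] z:[-2,20] -> miss, prune
  N12 x:[-17,20] y:[-17,17] z:[19,38] -> miss, prune

11 AABB tests over nodes [0, 5, 8, 20, 11, 23, 21, 6, 15, 18, 12]; 1 leaf entered; closest P1.

== RESULT ==
[0, 5, 8, 20, 11, 23, 21, 6, 15, 18, 12]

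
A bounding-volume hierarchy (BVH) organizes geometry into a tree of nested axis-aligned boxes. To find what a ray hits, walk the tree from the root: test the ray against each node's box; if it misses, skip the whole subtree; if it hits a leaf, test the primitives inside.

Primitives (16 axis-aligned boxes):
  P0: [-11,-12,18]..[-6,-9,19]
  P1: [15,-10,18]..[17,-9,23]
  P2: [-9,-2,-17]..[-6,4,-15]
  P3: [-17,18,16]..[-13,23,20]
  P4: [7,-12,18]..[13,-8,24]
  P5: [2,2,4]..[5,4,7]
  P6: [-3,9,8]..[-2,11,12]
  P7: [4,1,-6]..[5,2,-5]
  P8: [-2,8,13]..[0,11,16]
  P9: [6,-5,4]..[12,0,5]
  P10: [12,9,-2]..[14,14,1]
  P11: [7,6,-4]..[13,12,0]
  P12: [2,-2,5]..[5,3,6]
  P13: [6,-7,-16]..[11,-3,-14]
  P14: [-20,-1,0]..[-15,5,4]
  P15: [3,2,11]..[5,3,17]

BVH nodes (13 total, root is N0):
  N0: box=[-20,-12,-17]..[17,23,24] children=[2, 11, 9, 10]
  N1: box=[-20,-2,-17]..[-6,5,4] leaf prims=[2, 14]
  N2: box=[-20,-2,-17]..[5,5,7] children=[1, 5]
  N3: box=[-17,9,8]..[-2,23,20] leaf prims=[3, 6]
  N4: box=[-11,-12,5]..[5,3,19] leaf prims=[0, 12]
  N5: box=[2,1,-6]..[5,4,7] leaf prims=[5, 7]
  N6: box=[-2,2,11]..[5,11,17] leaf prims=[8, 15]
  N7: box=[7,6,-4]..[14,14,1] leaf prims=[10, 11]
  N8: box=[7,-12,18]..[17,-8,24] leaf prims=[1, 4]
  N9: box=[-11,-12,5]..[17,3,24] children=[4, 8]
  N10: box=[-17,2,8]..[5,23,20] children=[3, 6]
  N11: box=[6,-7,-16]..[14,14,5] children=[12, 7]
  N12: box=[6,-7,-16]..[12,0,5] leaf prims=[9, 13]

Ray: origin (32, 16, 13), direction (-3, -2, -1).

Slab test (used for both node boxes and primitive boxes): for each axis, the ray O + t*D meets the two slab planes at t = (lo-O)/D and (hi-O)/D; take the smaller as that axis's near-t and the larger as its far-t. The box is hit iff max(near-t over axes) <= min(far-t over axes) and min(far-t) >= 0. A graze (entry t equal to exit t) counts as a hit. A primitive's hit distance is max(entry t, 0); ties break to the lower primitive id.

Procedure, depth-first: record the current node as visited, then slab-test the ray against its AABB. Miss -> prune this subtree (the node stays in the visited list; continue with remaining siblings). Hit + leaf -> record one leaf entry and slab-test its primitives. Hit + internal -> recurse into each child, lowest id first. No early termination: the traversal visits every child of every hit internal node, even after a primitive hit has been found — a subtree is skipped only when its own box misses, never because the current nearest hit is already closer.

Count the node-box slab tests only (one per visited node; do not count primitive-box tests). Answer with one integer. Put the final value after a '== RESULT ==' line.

Walk:
N0 x:[5,52/3] y:[-7/2,14] z:[-11,30] -> hit [5,14], descend [2, 9, 10, 11]
  N2 x:[9,52/3] y:[11/2,9] z:[6,30] -> hit [9,9], descend [1, 5]
    N1 x:[38/3,52/3] y:[11/2,9] z:[9,30] -> miss, prune
    N5 x:[9,10] y:[6,15/2] z:[6,19] -> miss, prune
  N9 x:[5,43/3] y:[13/2,14] z:[-11,8] -> hit [13/2,8], descend [4, 8]
    N4 x:[9,43/3] y:[13/2,14] z:[-6,8] -> miss, prune
    N8 x:[5,25/3] y:[12,14] z:[-11,-5] -> miss, prune
  N10 x:[9,49/3] y:[-7/2,7] z:[-7,5] -> miss, prune
  N11 x:[6,26/3] y:[1,23/2] z:[8,29] -> hit [8,26/3], descend [7, 12]
    N7 x:[6,25/3] y:[1,5] z:[12,17] -> miss, prune
    N12 x:[20/3,26/3] y:[8,23/2] z:[8,29] -> hit [8,26/3] leaf, test {P9@t=8, P13(miss)}

Visited [0, 2, 1, 5, 9, 4, 8, 10, 11, 7, 12]. Tests: 11 box, 1 leaf. Nearest: P9.

== RESULT ==
11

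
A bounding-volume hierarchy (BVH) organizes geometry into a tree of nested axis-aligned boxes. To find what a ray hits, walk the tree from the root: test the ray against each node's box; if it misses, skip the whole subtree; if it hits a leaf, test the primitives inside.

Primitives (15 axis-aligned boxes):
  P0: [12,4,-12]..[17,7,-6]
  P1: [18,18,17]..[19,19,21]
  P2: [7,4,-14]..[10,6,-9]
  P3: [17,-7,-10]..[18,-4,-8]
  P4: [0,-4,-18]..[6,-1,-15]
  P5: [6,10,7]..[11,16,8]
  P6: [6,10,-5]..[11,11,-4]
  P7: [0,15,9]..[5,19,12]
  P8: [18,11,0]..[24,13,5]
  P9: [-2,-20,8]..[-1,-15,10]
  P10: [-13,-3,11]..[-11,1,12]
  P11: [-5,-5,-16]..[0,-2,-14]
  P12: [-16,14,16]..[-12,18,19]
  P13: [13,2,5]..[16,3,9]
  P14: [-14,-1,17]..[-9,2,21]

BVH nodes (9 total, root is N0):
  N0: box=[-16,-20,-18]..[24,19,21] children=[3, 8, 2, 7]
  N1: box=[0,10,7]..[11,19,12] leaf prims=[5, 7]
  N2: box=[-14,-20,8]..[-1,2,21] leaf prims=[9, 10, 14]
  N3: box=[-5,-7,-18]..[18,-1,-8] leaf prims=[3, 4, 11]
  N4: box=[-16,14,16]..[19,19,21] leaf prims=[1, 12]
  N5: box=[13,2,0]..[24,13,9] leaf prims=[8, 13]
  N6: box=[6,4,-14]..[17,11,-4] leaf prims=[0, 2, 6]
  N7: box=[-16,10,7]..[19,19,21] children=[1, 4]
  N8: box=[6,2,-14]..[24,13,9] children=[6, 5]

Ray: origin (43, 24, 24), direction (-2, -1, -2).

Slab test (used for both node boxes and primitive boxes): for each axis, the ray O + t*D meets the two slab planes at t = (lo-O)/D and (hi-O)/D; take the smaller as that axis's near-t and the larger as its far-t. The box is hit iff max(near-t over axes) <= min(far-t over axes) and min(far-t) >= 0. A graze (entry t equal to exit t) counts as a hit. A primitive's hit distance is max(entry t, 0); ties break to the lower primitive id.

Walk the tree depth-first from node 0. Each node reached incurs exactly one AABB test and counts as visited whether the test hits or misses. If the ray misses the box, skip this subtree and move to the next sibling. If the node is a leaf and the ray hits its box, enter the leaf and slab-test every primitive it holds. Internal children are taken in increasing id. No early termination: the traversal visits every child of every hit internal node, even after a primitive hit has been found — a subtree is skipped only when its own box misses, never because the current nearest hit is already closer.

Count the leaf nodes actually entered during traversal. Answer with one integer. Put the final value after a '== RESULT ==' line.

Walk:
N0 x:[19/2,59/2] y:[5,44] z:[3/2,21] -> hit [19/2,21], descend [2, 3, 7, 8]
  N2 x:[22,57/2] y:[22,44] z:[3/2,8] -> miss, prune
  N3 x:[25/2,24] y:[25,31] z:[16,21] -> miss, prune
  N7 x:[12,59/2] y:[5,14] z:[3/2,17/2] -> miss, prune
  N8 x:[19/2,37/2] y:[11,22] z:[15/2,19] -> hit [11,37/2], descend [5, 6]
    N5 x:[19/2,15] y:[11,22] z:[15/2,12] -> hit [11,12] leaf, test {P8@t=11, P13(miss)}
    N6 x:[13,37/2] y:[13,20] z:[14,19] -> hit [14,37/2] leaf, test {P0(miss), P2@t=18, P6(miss)}

Summary -> nodes [0, 2, 3, 7, 8, 5, 6]; box-tests=7; leaf-entries=2; first=P8

== RESULT ==
2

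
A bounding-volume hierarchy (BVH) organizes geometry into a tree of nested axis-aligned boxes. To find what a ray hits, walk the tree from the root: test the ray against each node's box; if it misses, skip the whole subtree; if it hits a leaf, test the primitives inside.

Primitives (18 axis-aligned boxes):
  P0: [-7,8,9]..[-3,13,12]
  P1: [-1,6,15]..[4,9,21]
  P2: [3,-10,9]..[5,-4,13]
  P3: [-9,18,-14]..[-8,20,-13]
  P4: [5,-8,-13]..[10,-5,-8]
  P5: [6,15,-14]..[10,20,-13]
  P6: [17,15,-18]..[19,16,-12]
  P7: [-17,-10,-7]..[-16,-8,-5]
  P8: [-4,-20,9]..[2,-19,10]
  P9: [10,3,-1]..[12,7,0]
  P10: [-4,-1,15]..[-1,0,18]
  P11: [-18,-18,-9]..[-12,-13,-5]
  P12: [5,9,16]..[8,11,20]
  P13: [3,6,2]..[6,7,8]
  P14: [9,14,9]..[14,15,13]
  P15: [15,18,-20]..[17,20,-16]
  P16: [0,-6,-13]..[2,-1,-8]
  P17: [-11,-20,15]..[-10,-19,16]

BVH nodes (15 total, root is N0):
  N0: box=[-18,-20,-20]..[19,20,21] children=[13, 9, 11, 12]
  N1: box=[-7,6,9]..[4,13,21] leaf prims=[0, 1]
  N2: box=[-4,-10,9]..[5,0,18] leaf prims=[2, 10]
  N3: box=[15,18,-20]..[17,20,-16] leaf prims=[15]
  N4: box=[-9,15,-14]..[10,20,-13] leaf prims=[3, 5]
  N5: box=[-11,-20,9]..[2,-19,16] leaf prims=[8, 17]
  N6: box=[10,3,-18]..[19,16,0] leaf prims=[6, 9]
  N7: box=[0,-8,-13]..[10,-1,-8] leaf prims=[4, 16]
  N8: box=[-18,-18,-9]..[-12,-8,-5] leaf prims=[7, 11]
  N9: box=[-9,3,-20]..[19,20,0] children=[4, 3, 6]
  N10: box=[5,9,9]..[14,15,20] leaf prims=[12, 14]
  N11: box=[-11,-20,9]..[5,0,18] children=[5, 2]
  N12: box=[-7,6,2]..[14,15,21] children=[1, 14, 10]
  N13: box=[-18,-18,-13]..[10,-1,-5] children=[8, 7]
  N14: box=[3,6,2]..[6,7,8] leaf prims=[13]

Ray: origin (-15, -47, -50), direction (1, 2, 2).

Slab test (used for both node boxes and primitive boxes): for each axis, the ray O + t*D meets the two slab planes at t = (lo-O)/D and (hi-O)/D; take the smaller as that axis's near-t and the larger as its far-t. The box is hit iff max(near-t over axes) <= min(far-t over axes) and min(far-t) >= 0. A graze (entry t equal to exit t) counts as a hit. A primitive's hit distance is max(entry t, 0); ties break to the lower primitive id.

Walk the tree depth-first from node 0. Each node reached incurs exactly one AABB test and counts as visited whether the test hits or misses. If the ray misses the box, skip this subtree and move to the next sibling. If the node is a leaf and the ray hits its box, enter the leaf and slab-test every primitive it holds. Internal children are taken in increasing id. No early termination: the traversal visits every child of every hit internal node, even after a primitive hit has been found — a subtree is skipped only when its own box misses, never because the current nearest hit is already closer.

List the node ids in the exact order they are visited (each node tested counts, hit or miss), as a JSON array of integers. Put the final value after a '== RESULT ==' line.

Walk:
N0 x:[-3,34] y:[27/2,67/2] z:[15,71/2] -> hit [15,67/2], descend [9, 11, 12, 13]
  N9 x:[6,34] y:[25,67/2] z:[15,25] -> hit [25,25], descend [3, 4, 6]
    N3 x:[30,32] y:[65/2,67/2] z:[15,17] -> miss, prune
    N4 x:[6,25] y:[31,67/2] z:[18,37/2] -> miss, prune
    N6 x:[25,34] y:[25,63/2] z:[16,25] -> hit [25,25] leaf, test {P6(miss), P9@t=25}
  N11 x:[4,20] y:[27/2,47/2] z:[59/2,34] -> miss, prune
  N12 x:[8,29] y:[53/2,31] z:[26,71/2] -> hit [53/2,29], descend [1, 10, 14]
    N1 x:[8,19] y:[53/2,30] z:[59/2,71/2] -> miss, prune
    N10 x:[20,29] y:[28,31] z:[59/2,35] -> miss, prune
    N14 x:[18,21] y:[53/2,27] z:[26,29] -> miss, prune
  N13 x:[-3,25] y:[29/2,23] z:[37/2,45/2] -> hit [37/2,45/2], descend [7, 8]
    N7 x:[15,25] y:[39/2,23] z:[37/2,21] -> hit [39/2,21] leaf, test {P4@t=20, P16(miss)}
    N8 x:[-3,3] y:[29/2,39/2] z:[41/2,45/2] -> miss, prune

13 AABB tests over nodes [0, 9, 3, 4, 6, 11, 12, 1, 10, 14, 13, 7, 8]; 2 leaves entered; closest P4.

== RESULT ==
[0, 9, 3, 4, 6, 11, 12, 1, 10, 14, 13, 7, 8]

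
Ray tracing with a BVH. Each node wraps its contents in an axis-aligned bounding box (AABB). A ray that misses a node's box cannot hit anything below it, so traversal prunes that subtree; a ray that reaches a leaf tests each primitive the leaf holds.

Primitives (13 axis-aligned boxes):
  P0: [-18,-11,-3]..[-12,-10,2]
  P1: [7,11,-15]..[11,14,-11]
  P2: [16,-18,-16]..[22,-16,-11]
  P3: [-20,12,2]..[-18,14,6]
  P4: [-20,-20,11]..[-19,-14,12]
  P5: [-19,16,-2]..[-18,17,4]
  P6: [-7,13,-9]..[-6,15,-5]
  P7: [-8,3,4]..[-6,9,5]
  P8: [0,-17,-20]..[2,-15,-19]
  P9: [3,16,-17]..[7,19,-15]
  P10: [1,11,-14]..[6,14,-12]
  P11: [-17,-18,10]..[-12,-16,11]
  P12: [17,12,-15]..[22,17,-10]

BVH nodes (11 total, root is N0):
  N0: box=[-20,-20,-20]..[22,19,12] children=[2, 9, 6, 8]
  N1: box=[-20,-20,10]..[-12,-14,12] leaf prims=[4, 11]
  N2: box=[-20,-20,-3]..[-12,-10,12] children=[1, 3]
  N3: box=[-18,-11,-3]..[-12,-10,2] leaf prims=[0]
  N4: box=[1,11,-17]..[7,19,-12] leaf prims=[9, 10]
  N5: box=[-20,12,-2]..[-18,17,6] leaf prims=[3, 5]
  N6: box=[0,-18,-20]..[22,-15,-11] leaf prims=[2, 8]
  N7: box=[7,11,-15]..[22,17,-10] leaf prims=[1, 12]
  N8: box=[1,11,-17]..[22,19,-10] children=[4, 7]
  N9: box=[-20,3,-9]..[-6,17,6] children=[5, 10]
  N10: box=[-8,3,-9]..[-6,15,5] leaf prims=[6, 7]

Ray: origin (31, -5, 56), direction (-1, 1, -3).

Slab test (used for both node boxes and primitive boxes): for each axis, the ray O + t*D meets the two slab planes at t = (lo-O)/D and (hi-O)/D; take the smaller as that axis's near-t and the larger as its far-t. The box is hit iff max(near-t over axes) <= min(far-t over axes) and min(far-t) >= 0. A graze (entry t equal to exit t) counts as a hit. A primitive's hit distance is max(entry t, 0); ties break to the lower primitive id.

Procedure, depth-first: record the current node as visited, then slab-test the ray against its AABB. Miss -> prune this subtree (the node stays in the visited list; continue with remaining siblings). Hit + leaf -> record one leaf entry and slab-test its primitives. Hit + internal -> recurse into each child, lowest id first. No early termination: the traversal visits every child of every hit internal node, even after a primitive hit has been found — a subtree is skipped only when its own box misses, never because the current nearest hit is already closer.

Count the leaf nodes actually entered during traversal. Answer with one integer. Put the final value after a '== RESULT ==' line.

Trace the traversal:
N0 x:[9,51] y:[-15,24] z:[44/3,76/3] -> hit [44/3,24], descend [2, 6, 8, 9]
  N2 x:[43,51] y:[-15,-5] z:[44/3,59/3] -> miss, prune
  N6 x:[9,31] y:[-13,-10] z:[67/3,76/3] -> miss, prune
  N8 x:[9,30] y:[16,24] z:[22,73/3] -> hit [22,24], descend [4, 7]
    N4 x:[24,30] y:[16,24] z:[68/3,73/3] -> hit [24,24] leaf, test {P9@t=24, P10(miss)}
    N7 x:[9,24] y:[16,22] z:[22,71/3] -> hit [22,22] leaf, test {P1(miss), P12(miss)}
  N9 x:[37,51] y:[8,22] z:[50/3,65/3] -> miss, prune

order=[0, 2, 6, 8, 4, 7, 9]  |boxes|=7  |leaves|=2  hit=P9

== RESULT ==
2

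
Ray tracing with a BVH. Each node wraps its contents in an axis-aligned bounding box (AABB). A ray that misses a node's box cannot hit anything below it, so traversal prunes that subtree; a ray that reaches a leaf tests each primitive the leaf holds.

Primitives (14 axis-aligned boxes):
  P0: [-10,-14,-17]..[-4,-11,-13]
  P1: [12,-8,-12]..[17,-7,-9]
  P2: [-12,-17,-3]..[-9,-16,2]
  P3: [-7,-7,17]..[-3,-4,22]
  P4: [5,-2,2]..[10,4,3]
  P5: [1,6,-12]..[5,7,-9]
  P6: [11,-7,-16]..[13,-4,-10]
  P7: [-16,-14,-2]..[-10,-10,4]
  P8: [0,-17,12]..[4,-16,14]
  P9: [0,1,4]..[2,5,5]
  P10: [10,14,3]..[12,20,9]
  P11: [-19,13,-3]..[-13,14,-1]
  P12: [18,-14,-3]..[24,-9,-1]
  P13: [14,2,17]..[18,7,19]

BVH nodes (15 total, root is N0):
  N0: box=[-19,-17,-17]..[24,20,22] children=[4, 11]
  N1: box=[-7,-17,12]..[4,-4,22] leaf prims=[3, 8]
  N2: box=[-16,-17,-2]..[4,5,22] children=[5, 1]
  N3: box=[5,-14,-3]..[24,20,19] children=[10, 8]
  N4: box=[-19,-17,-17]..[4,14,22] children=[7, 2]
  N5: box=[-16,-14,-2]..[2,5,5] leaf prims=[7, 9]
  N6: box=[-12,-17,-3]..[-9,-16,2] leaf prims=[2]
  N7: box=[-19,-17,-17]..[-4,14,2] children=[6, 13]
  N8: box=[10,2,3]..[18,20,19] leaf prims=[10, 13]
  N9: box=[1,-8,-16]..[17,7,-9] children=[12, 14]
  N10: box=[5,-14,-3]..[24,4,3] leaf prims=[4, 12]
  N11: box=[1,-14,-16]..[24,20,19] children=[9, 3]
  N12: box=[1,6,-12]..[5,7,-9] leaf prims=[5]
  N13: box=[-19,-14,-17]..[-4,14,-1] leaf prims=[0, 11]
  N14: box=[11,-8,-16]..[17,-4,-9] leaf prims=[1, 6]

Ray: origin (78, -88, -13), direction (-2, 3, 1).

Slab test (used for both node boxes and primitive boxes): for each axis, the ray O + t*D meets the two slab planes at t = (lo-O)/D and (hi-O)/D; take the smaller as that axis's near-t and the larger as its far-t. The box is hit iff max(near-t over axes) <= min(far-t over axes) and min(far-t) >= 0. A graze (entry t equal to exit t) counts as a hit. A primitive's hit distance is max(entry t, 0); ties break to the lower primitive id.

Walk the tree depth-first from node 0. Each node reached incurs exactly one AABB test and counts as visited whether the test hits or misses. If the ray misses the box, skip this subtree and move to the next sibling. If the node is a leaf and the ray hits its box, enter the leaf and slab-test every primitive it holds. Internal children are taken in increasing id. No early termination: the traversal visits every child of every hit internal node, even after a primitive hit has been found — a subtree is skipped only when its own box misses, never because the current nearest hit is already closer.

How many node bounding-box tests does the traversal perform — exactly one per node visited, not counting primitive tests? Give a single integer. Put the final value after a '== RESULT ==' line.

Walk:
N0 x:[27,97/2] y:[71/3,36] z:[-4,35] -> hit [27,35], descend [4, 11]
  N4 x:[37,97/2] y:[71/3,34] z:[-4,35] -> miss, prune
  N11 x:[27,77/2] y:[74/3,36] z:[-3,32] -> hit [27,32], descend [3, 9]
    N3 x:[27,73/2] y:[74/3,36] z:[10,32] -> hit [27,32], descend [8, 10]
      N8 x:[30,34] y:[30,36] z:[16,32] -> hit [30,32] leaf, test {P10(miss), P13@t=30}
      N10 x:[27,73/2] y:[74/3,92/3] z:[10,16] -> miss, prune
    N9 x:[61/2,77/2] y:[80/3,95/3] z:[-3,4] -> miss, prune

7 AABB tests over nodes [0, 4, 11, 3, 8, 10, 9]; 1 leaf entered; closest P13.

== RESULT ==
7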